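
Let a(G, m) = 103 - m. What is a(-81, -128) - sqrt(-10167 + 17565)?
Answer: 231 - 3*sqrt(822) ≈ 144.99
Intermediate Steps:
a(-81, -128) - sqrt(-10167 + 17565) = (103 - 1*(-128)) - sqrt(-10167 + 17565) = (103 + 128) - sqrt(7398) = 231 - 3*sqrt(822)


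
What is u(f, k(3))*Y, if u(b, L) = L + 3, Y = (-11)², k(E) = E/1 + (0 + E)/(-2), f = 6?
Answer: 1089/2 ≈ 544.50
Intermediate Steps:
k(E) = E/2 (k(E) = E*1 + E*(-½) = E - E/2 = E/2)
Y = 121
u(b, L) = 3 + L
u(f, k(3))*Y = (3 + (½)*3)*121 = (3 + 3/2)*121 = (9/2)*121 = 1089/2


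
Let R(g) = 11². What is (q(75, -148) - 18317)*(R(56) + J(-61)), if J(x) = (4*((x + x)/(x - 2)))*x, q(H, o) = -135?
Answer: 58374220/9 ≈ 6.4860e+6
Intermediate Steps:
R(g) = 121
J(x) = 8*x²/(-2 + x) (J(x) = (4*((2*x)/(-2 + x)))*x = (4*(2*x/(-2 + x)))*x = (8*x/(-2 + x))*x = 8*x²/(-2 + x))
(q(75, -148) - 18317)*(R(56) + J(-61)) = (-135 - 18317)*(121 + 8*(-61)²/(-2 - 61)) = -18452*(121 + 8*3721/(-63)) = -18452*(121 + 8*3721*(-1/63)) = -18452*(121 - 29768/63) = -18452*(-22145/63) = 58374220/9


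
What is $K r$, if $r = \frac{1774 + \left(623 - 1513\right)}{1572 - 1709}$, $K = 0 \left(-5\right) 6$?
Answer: $0$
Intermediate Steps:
$K = 0$ ($K = 0 \cdot 6 = 0$)
$r = - \frac{884}{137}$ ($r = \frac{1774 - 890}{-137} = 884 \left(- \frac{1}{137}\right) = - \frac{884}{137} \approx -6.4526$)
$K r = 0 \left(- \frac{884}{137}\right) = 0$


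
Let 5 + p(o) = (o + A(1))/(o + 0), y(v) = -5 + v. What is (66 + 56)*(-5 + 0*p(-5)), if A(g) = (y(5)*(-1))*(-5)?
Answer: -610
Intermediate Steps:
A(g) = 0 (A(g) = ((-5 + 5)*(-1))*(-5) = (0*(-1))*(-5) = 0*(-5) = 0)
p(o) = -4 (p(o) = -5 + (o + 0)/(o + 0) = -5 + o/o = -5 + 1 = -4)
(66 + 56)*(-5 + 0*p(-5)) = (66 + 56)*(-5 + 0*(-4)) = 122*(-5 + 0) = 122*(-5) = -610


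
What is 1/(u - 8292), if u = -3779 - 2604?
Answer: -1/14675 ≈ -6.8143e-5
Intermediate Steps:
u = -6383
1/(u - 8292) = 1/(-6383 - 8292) = 1/(-14675) = -1/14675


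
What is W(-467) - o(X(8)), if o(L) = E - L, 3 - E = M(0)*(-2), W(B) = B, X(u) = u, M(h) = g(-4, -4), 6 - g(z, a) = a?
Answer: -482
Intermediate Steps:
g(z, a) = 6 - a
M(h) = 10 (M(h) = 6 - 1*(-4) = 6 + 4 = 10)
E = 23 (E = 3 - 10*(-2) = 3 - 1*(-20) = 3 + 20 = 23)
o(L) = 23 - L
W(-467) - o(X(8)) = -467 - (23 - 1*8) = -467 - (23 - 8) = -467 - 1*15 = -467 - 15 = -482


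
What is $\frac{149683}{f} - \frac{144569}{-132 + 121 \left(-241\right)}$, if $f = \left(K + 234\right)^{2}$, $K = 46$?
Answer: $\frac{15718873719}{2296571200} \approx 6.8445$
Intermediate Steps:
$f = 78400$ ($f = \left(46 + 234\right)^{2} = 280^{2} = 78400$)
$\frac{149683}{f} - \frac{144569}{-132 + 121 \left(-241\right)} = \frac{149683}{78400} - \frac{144569}{-132 + 121 \left(-241\right)} = 149683 \cdot \frac{1}{78400} - \frac{144569}{-132 - 29161} = \frac{149683}{78400} - \frac{144569}{-29293} = \frac{149683}{78400} - - \frac{144569}{29293} = \frac{149683}{78400} + \frac{144569}{29293} = \frac{15718873719}{2296571200}$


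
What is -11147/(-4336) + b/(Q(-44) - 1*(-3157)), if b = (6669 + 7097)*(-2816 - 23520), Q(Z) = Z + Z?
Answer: -1571945196193/13307184 ≈ -1.1813e+5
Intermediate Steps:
Q(Z) = 2*Z
b = -362541376 (b = 13766*(-26336) = -362541376)
-11147/(-4336) + b/(Q(-44) - 1*(-3157)) = -11147/(-4336) - 362541376/(2*(-44) - 1*(-3157)) = -11147*(-1/4336) - 362541376/(-88 + 3157) = 11147/4336 - 362541376/3069 = -1571945196193/13307184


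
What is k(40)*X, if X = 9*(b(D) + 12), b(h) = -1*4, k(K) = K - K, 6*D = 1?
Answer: 0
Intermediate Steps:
D = ⅙ (D = (⅙)*1 = ⅙ ≈ 0.16667)
k(K) = 0
b(h) = -4
X = 72 (X = 9*(-4 + 12) = 9*8 = 72)
k(40)*X = 0*72 = 0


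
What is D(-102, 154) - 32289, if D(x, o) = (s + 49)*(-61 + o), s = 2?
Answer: -27546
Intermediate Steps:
D(x, o) = -3111 + 51*o (D(x, o) = (2 + 49)*(-61 + o) = 51*(-61 + o) = -3111 + 51*o)
D(-102, 154) - 32289 = (-3111 + 51*154) - 32289 = (-3111 + 7854) - 32289 = 4743 - 32289 = -27546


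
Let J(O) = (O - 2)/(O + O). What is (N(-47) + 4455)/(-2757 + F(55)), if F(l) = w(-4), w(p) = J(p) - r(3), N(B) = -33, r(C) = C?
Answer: -5896/3679 ≈ -1.6026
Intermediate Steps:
J(O) = (-2 + O)/(2*O) (J(O) = (-2 + O)/((2*O)) = (-2 + O)*(1/(2*O)) = (-2 + O)/(2*O))
w(p) = -3 + (-2 + p)/(2*p) (w(p) = (-2 + p)/(2*p) - 1*3 = (-2 + p)/(2*p) - 3 = -3 + (-2 + p)/(2*p))
F(l) = -9/4 (F(l) = -5/2 - 1/(-4) = -5/2 - 1*(-¼) = -5/2 + ¼ = -9/4)
(N(-47) + 4455)/(-2757 + F(55)) = (-33 + 4455)/(-2757 - 9/4) = 4422/(-11037/4) = 4422*(-4/11037) = -5896/3679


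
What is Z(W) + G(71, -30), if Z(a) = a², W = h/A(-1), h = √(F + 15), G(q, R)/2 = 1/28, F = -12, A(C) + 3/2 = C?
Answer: 193/350 ≈ 0.55143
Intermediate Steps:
A(C) = -3/2 + C
G(q, R) = 1/14 (G(q, R) = 2*(1/28) = 1/14)
h = √3 (h = √(-12 + 15) = √3 ≈ 1.7320)
W = -2*√3/5 (W = √3/(-3/2 - 1) = √3/(-5/2) = √3*(-⅖) = -2*√3/5 ≈ -0.69282)
Z(W) + G(71, -30) = (-2*√3/5)² + 1/14 = 12/25 + 1/14 = 193/350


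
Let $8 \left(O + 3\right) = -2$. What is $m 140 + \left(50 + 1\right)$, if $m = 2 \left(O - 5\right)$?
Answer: $-2259$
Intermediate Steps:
$O = - \frac{13}{4}$ ($O = -3 + \frac{1}{8} \left(-2\right) = -3 - \frac{1}{4} = - \frac{13}{4} \approx -3.25$)
$m = - \frac{33}{2}$ ($m = 2 \left(- \frac{13}{4} - 5\right) = 2 \left(- \frac{33}{4}\right) = - \frac{33}{2} \approx -16.5$)
$m 140 + \left(50 + 1\right) = \left(- \frac{33}{2}\right) 140 + \left(50 + 1\right) = -2310 + 51 = -2259$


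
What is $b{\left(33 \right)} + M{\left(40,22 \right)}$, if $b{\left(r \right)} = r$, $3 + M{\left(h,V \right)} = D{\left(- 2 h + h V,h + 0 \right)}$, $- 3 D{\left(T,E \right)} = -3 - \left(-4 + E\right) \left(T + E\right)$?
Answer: $10111$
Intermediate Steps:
$D{\left(T,E \right)} = 1 + \frac{\left(-4 + E\right) \left(E + T\right)}{3}$ ($D{\left(T,E \right)} = - \frac{-3 - \left(-4 + E\right) \left(T + E\right)}{3} = - \frac{-3 - \left(-4 + E\right) \left(E + T\right)}{3} = 1 + \frac{\left(-4 + E\right) \left(E + T\right)}{3}$)
$M{\left(h,V \right)} = -2 + \frac{h^{2}}{3} + \frac{4 h}{3} - \frac{4 V h}{3} + \frac{h \left(- 2 h + V h\right)}{3}$ ($M{\left(h,V \right)} = -3 + \left(1 - \frac{4 \left(h + 0\right)}{3} - \frac{4 \left(- 2 h + h V\right)}{3} + \frac{\left(h + 0\right)^{2}}{3} + \frac{\left(h + 0\right) \left(- 2 h + h V\right)}{3}\right) = -3 + \left(1 - \frac{4 h}{3} - \frac{4 \left(- 2 h + V h\right)}{3} + \frac{h^{2}}{3} + \frac{h \left(- 2 h + V h\right)}{3}\right) = -3 + \left(1 - \frac{4 h}{3} - \left(- \frac{8 h}{3} + \frac{4 V h}{3}\right) + \frac{h^{2}}{3} + \frac{h \left(- 2 h + V h\right)}{3}\right) = -3 + \left(1 + \frac{h^{2}}{3} + \frac{4 h}{3} - \frac{4 V h}{3} + \frac{h \left(- 2 h + V h\right)}{3}\right) = -2 + \frac{h^{2}}{3} + \frac{4 h}{3} - \frac{4 V h}{3} + \frac{h \left(- 2 h + V h\right)}{3}$)
$b{\left(33 \right)} + M{\left(40,22 \right)} = 33 - \left(- \frac{154}{3} - 11200 + \frac{3520}{3}\right) = 33 - \left(\frac{4966}{3} - \frac{35200}{3}\right) = 33 - -10078 = 33 + 10078 = 10111$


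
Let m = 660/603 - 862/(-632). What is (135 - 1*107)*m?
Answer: 1093057/15879 ≈ 68.837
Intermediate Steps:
m = 156151/63516 (m = 660*(1/603) - 862*(-1/632) = 220/201 + 431/316 = 156151/63516 ≈ 2.4585)
(135 - 1*107)*m = (135 - 1*107)*(156151/63516) = (135 - 107)*(156151/63516) = 28*(156151/63516) = 1093057/15879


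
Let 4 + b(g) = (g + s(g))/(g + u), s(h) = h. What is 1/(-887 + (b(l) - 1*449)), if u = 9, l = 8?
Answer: -17/22764 ≈ -0.00074679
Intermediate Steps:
b(g) = -4 + 2*g/(9 + g) (b(g) = -4 + (g + g)/(g + 9) = -4 + (2*g)/(9 + g) = -4 + 2*g/(9 + g))
1/(-887 + (b(l) - 1*449)) = 1/(-887 + (2*(-18 - 1*8)/(9 + 8) - 1*449)) = 1/(-887 + (2*(-18 - 8)/17 - 449)) = 1/(-887 + (2*(1/17)*(-26) - 449)) = 1/(-887 + (-52/17 - 449)) = 1/(-887 - 7685/17) = 1/(-22764/17) = -17/22764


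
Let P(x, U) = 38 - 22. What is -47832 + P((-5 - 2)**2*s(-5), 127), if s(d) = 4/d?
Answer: -47816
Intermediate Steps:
P(x, U) = 16
-47832 + P((-5 - 2)**2*s(-5), 127) = -47832 + 16 = -47816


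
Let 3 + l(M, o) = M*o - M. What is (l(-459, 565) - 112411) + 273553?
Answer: -97737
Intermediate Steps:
l(M, o) = -3 - M + M*o (l(M, o) = -3 + (M*o - M) = -3 + (-M + M*o) = -3 - M + M*o)
(l(-459, 565) - 112411) + 273553 = ((-3 - 1*(-459) - 459*565) - 112411) + 273553 = ((-3 + 459 - 259335) - 112411) + 273553 = (-258879 - 112411) + 273553 = -371290 + 273553 = -97737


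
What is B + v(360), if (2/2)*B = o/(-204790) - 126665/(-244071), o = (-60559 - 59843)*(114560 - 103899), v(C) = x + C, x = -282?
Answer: 3374633716028/531737235 ≈ 6346.4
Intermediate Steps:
v(C) = -282 + C
o = -1283605722 (o = -120402*10661 = -1283605722)
B = 3333158211698/531737235 (B = -1283605722/(-204790) - 126665/(-244071) = -1283605722*(-1/204790) - 126665*(-1/244071) = 641802861/102395 + 2695/5193 = 3333158211698/531737235 ≈ 6268.4)
B + v(360) = 3333158211698/531737235 + (-282 + 360) = 3333158211698/531737235 + 78 = 3374633716028/531737235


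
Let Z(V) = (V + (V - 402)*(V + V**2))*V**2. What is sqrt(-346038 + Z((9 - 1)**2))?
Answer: I*sqrt(5759387574) ≈ 75891.0*I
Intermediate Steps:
Z(V) = V**2*(V + (-402 + V)*(V + V**2)) (Z(V) = (V + (-402 + V)*(V + V**2))*V**2 = V**2*(V + (-402 + V)*(V + V**2)))
sqrt(-346038 + Z((9 - 1)**2)) = sqrt(-346038 + ((9 - 1)**2)**3*(-401 + ((9 - 1)**2)**2 - 401*(9 - 1)**2)) = sqrt(-346038 + (8**2)**3*(-401 + (8**2)**2 - 401*8**2)) = sqrt(-346038 + 64**3*(-401 + 64**2 - 401*64)) = sqrt(-346038 + 262144*(-401 + 4096 - 25664)) = sqrt(-346038 + 262144*(-21969)) = sqrt(-346038 - 5759041536) = sqrt(-5759387574) = I*sqrt(5759387574)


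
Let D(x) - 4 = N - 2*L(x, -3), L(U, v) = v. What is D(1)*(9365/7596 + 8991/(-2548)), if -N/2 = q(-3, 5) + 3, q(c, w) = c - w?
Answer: -55542020/1209663 ≈ -45.915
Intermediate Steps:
N = 10 (N = -2*((-3 - 1*5) + 3) = -2*((-3 - 5) + 3) = -2*(-8 + 3) = -2*(-5) = 10)
D(x) = 20 (D(x) = 4 + (10 - 2*(-3)) = 4 + (10 + 6) = 4 + 16 = 20)
D(1)*(9365/7596 + 8991/(-2548)) = 20*(9365/7596 + 8991/(-2548)) = 20*(9365*(1/7596) + 8991*(-1/2548)) = 20*(9365/7596 - 8991/2548) = 20*(-2777101/1209663) = -55542020/1209663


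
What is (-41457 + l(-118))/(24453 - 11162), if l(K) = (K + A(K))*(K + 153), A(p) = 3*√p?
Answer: -45587/13291 + 105*I*√118/13291 ≈ -3.4299 + 0.085817*I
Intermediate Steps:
l(K) = (153 + K)*(K + 3*√K) (l(K) = (K + 3*√K)*(K + 153) = (K + 3*√K)*(153 + K) = (153 + K)*(K + 3*√K))
(-41457 + l(-118))/(24453 - 11162) = (-41457 + ((-118)² + 3*(-118)^(3/2) + 153*(-118) + 459*√(-118)))/(24453 - 11162) = (-41457 + (13924 + 3*(-118*I*√118) - 18054 + 459*(I*√118)))/13291 = (-41457 + (13924 - 354*I*√118 - 18054 + 459*I*√118))*(1/13291) = (-41457 + (-4130 + 105*I*√118))*(1/13291) = (-45587 + 105*I*√118)*(1/13291) = -45587/13291 + 105*I*√118/13291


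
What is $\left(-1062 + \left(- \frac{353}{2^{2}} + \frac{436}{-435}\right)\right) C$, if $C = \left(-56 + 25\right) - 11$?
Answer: $\frac{14022253}{290} \approx 48353.0$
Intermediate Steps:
$C = -42$ ($C = -31 - 11 = -42$)
$\left(-1062 + \left(- \frac{353}{2^{2}} + \frac{436}{-435}\right)\right) C = \left(-1062 + \left(- \frac{353}{2^{2}} + \frac{436}{-435}\right)\right) \left(-42\right) = \left(-1062 + \left(- \frac{353}{4} + 436 \left(- \frac{1}{435}\right)\right)\right) \left(-42\right) = \left(-1062 - \frac{155299}{1740}\right) \left(-42\right) = \left(- \frac{2003179}{1740}\right) \left(-42\right) = \frac{14022253}{290}$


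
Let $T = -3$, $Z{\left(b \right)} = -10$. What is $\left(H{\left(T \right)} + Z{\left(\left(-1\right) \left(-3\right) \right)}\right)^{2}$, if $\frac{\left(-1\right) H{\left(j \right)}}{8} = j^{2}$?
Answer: $6724$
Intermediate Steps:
$H{\left(j \right)} = - 8 j^{2}$
$\left(H{\left(T \right)} + Z{\left(\left(-1\right) \left(-3\right) \right)}\right)^{2} = \left(- 8 \left(-3\right)^{2} - 10\right)^{2} = \left(\left(-8\right) 9 - 10\right)^{2} = \left(-72 - 10\right)^{2} = \left(-82\right)^{2} = 6724$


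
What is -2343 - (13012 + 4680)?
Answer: -20035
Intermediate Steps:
-2343 - (13012 + 4680) = -2343 - 1*17692 = -2343 - 17692 = -20035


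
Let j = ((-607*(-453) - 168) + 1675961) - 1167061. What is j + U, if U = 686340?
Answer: 1470043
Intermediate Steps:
j = 783703 (j = ((274971 - 168) + 1675961) - 1167061 = (274803 + 1675961) - 1167061 = 1950764 - 1167061 = 783703)
j + U = 783703 + 686340 = 1470043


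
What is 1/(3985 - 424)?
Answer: 1/3561 ≈ 0.00028082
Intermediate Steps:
1/(3985 - 424) = 1/3561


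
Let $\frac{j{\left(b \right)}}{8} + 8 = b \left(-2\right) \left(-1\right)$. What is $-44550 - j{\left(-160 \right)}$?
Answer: $-41926$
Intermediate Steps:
$j{\left(b \right)} = -64 + 16 b$ ($j{\left(b \right)} = -64 + 8 b \left(-2\right) \left(-1\right) = -64 + 8 - 2 b \left(-1\right) = -64 + 8 \cdot 2 b = -64 + 16 b$)
$-44550 - j{\left(-160 \right)} = -44550 - \left(-64 + 16 \left(-160\right)\right) = -44550 - \left(-64 - 2560\right) = -44550 - -2624 = -44550 + 2624 = -41926$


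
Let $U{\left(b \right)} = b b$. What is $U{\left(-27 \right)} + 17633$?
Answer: $18362$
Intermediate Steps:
$U{\left(b \right)} = b^{2}$
$U{\left(-27 \right)} + 17633 = \left(-27\right)^{2} + 17633 = 729 + 17633 = 18362$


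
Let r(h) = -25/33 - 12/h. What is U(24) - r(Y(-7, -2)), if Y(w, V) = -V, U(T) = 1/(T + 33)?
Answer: 1416/209 ≈ 6.7751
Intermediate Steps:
U(T) = 1/(33 + T)
r(h) = -25/33 - 12/h (r(h) = -25*1/33 - 12/h = -25/33 - 12/h)
U(24) - r(Y(-7, -2)) = 1/(33 + 24) - (-25/33 - 12/((-1*(-2)))) = 1/57 - (-25/33 - 12/2) = 1/57 - (-25/33 - 12*½) = 1/57 - (-25/33 - 6) = 1/57 - 1*(-223/33) = 1/57 + 223/33 = 1416/209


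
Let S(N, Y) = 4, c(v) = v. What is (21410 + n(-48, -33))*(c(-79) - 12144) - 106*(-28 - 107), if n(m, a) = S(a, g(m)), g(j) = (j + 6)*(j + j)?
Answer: -261729012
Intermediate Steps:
g(j) = 2*j*(6 + j) (g(j) = (6 + j)*(2*j) = 2*j*(6 + j))
n(m, a) = 4
(21410 + n(-48, -33))*(c(-79) - 12144) - 106*(-28 - 107) = (21410 + 4)*(-79 - 12144) - 106*(-28 - 107) = 21414*(-12223) - 106*(-135) = -261743322 + 14310 = -261729012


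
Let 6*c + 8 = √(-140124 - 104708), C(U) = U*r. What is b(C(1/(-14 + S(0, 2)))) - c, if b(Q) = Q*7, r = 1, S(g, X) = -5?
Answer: 55/57 - 2*I*√15302/3 ≈ 0.96491 - 82.468*I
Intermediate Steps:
C(U) = U (C(U) = U*1 = U)
b(Q) = 7*Q
c = -4/3 + 2*I*√15302/3 (c = -4/3 + √(-140124 - 104708)/6 = -4/3 + √(-244832)/6 = -4/3 + (4*I*√15302)/6 = -4/3 + 2*I*√15302/3 ≈ -1.3333 + 82.468*I)
b(C(1/(-14 + S(0, 2)))) - c = 7/(-14 - 5) - (-4/3 + 2*I*√15302/3) = 7/(-19) + (4/3 - 2*I*√15302/3) = 7*(-1/19) + (4/3 - 2*I*√15302/3) = -7/19 + (4/3 - 2*I*√15302/3) = 55/57 - 2*I*√15302/3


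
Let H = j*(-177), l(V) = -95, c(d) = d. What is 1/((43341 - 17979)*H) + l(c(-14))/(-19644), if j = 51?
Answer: 3624923981/749558642076 ≈ 0.0048361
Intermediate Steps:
H = -9027 (H = 51*(-177) = -9027)
1/((43341 - 17979)*H) + l(c(-14))/(-19644) = 1/((43341 - 17979)*(-9027)) - 95/(-19644) = -1/9027/25362 - 95*(-1/19644) = (1/25362)*(-1/9027) + 95/19644 = -1/228942774 + 95/19644 = 3624923981/749558642076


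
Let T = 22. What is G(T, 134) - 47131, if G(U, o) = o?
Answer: -46997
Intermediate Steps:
G(T, 134) - 47131 = 134 - 47131 = -46997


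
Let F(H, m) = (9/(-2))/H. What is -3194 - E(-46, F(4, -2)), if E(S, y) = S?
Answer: -3148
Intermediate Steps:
F(H, m) = -9/(2*H) (F(H, m) = (9*(-1/2))/H = -9/(2*H))
-3194 - E(-46, F(4, -2)) = -3194 - 1*(-46) = -3194 + 46 = -3148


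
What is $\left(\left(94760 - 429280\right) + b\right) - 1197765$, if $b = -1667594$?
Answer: $-3199879$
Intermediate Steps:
$\left(\left(94760 - 429280\right) + b\right) - 1197765 = \left(\left(94760 - 429280\right) - 1667594\right) - 1197765 = \left(-334520 - 1667594\right) - 1197765 = -2002114 - 1197765 = -3199879$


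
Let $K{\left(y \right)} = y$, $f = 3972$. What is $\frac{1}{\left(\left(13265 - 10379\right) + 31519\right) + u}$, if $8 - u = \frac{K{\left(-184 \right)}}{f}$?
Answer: $\frac{993}{34172155} \approx 2.9059 \cdot 10^{-5}$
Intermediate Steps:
$u = \frac{7990}{993}$ ($u = 8 - - \frac{184}{3972} = 8 - \left(-184\right) \frac{1}{3972} = 8 - - \frac{46}{993} = 8 + \frac{46}{993} = \frac{7990}{993} \approx 8.0463$)
$\frac{1}{\left(\left(13265 - 10379\right) + 31519\right) + u} = \frac{1}{\left(\left(13265 - 10379\right) + 31519\right) + \frac{7990}{993}} = \frac{1}{\left(2886 + 31519\right) + \frac{7990}{993}} = \frac{1}{34405 + \frac{7990}{993}} = \frac{1}{\frac{34172155}{993}} = \frac{993}{34172155}$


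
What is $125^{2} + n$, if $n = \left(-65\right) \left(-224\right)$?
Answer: $30185$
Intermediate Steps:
$n = 14560$
$125^{2} + n = 125^{2} + 14560 = 15625 + 14560 = 30185$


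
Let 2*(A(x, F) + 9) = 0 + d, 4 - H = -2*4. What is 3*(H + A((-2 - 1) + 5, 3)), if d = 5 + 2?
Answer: 39/2 ≈ 19.500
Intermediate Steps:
d = 7
H = 12 (H = 4 - (-2)*4 = 4 - 1*(-8) = 4 + 8 = 12)
A(x, F) = -11/2 (A(x, F) = -9 + (0 + 7)/2 = -9 + (½)*7 = -9 + 7/2 = -11/2)
3*(H + A((-2 - 1) + 5, 3)) = 3*(12 - 11/2) = 3*(13/2) = 39/2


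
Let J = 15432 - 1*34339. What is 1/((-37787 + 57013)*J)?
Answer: -1/363505982 ≈ -2.7510e-9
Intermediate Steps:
J = -18907 (J = 15432 - 34339 = -18907)
1/((-37787 + 57013)*J) = 1/((-37787 + 57013)*(-18907)) = -1/18907/19226 = (1/19226)*(-1/18907) = -1/363505982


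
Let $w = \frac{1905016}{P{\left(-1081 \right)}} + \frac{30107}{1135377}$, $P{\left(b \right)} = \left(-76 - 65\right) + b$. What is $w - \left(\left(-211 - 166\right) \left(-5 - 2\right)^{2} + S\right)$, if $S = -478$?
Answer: $\frac{12065162260858}{693715347} \approx 17392.0$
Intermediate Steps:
$P{\left(b \right)} = -141 + b$
$w = - \frac{1081437280139}{693715347}$ ($w = \frac{1905016}{-141 - 1081} + \frac{30107}{1135377} = \frac{1905016}{-1222} + 30107 \cdot \frac{1}{1135377} = 1905016 \left(- \frac{1}{1222}\right) + \frac{30107}{1135377} = - \frac{952508}{611} + \frac{30107}{1135377} = - \frac{1081437280139}{693715347} \approx -1558.9$)
$w - \left(\left(-211 - 166\right) \left(-5 - 2\right)^{2} + S\right) = - \frac{1081437280139}{693715347} - \left(\left(-211 - 166\right) \left(-5 - 2\right)^{2} - 478\right) = - \frac{1081437280139}{693715347} - \left(- 377 \left(-7\right)^{2} - 478\right) = - \frac{1081437280139}{693715347} - \left(\left(-377\right) 49 - 478\right) = - \frac{1081437280139}{693715347} - \left(-18473 - 478\right) = - \frac{1081437280139}{693715347} - -18951 = - \frac{1081437280139}{693715347} + 18951 = \frac{12065162260858}{693715347}$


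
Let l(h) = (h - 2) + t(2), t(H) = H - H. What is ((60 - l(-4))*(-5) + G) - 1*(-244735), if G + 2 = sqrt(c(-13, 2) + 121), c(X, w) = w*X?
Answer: 244403 + sqrt(95) ≈ 2.4441e+5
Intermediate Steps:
t(H) = 0
l(h) = -2 + h (l(h) = (h - 2) + 0 = (-2 + h) + 0 = -2 + h)
c(X, w) = X*w
G = -2 + sqrt(95) (G = -2 + sqrt(-13*2 + 121) = -2 + sqrt(-26 + 121) = -2 + sqrt(95) ≈ 7.7468)
((60 - l(-4))*(-5) + G) - 1*(-244735) = ((60 - (-2 - 4))*(-5) + (-2 + sqrt(95))) - 1*(-244735) = ((60 - 1*(-6))*(-5) + (-2 + sqrt(95))) + 244735 = ((60 + 6)*(-5) + (-2 + sqrt(95))) + 244735 = (66*(-5) + (-2 + sqrt(95))) + 244735 = (-330 + (-2 + sqrt(95))) + 244735 = (-332 + sqrt(95)) + 244735 = 244403 + sqrt(95)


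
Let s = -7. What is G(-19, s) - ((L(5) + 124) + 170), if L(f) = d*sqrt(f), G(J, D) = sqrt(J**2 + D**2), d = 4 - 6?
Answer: -294 + sqrt(410) + 2*sqrt(5) ≈ -269.28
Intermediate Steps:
d = -2
G(J, D) = sqrt(D**2 + J**2)
L(f) = -2*sqrt(f)
G(-19, s) - ((L(5) + 124) + 170) = sqrt((-7)**2 + (-19)**2) - ((-2*sqrt(5) + 124) + 170) = sqrt(49 + 361) - ((124 - 2*sqrt(5)) + 170) = sqrt(410) - (294 - 2*sqrt(5)) = sqrt(410) + (-294 + 2*sqrt(5)) = -294 + sqrt(410) + 2*sqrt(5)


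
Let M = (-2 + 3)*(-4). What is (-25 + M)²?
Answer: 841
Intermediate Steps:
M = -4 (M = 1*(-4) = -4)
(-25 + M)² = (-25 - 4)² = (-29)² = 841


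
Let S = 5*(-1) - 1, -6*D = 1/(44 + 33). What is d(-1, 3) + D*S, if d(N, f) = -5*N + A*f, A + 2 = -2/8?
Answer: -535/308 ≈ -1.7370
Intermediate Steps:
A = -9/4 (A = -2 - 2/8 = -2 - 2*1/8 = -2 - 1/4 = -9/4 ≈ -2.2500)
d(N, f) = -5*N - 9*f/4
D = -1/462 (D = -1/(6*(44 + 33)) = -1/6/77 = -1/6*1/77 = -1/462 ≈ -0.0021645)
S = -6 (S = -5 - 1 = -6)
d(-1, 3) + D*S = (-5*(-1) - 9/4*3) - 1/462*(-6) = (5 - 27/4) + 1/77 = -7/4 + 1/77 = -535/308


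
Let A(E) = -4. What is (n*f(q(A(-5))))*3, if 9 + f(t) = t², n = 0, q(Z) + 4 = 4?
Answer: 0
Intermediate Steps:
q(Z) = 0 (q(Z) = -4 + 4 = 0)
f(t) = -9 + t²
(n*f(q(A(-5))))*3 = (0*(-9 + 0²))*3 = (0*(-9 + 0))*3 = (0*(-9))*3 = 0*3 = 0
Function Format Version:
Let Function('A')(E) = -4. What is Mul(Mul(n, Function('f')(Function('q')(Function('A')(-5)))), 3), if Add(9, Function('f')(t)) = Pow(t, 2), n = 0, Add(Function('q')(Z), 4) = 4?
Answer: 0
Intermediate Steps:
Function('q')(Z) = 0 (Function('q')(Z) = Add(-4, 4) = 0)
Function('f')(t) = Add(-9, Pow(t, 2))
Mul(Mul(n, Function('f')(Function('q')(Function('A')(-5)))), 3) = Mul(Mul(0, Add(-9, Pow(0, 2))), 3) = Mul(Mul(0, Add(-9, 0)), 3) = Mul(Mul(0, -9), 3) = Mul(0, 3) = 0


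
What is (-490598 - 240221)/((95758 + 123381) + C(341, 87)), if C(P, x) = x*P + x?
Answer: -730819/248893 ≈ -2.9363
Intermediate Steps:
C(P, x) = x + P*x (C(P, x) = P*x + x = x + P*x)
(-490598 - 240221)/((95758 + 123381) + C(341, 87)) = (-490598 - 240221)/((95758 + 123381) + 87*(1 + 341)) = -730819/(219139 + 87*342) = -730819/(219139 + 29754) = -730819/248893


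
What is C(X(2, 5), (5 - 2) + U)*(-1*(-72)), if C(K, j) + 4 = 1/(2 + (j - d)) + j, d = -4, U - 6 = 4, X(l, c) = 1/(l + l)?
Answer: 12384/19 ≈ 651.79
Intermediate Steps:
X(l, c) = 1/(2*l)
U = 10 (U = 6 + 4 = 10)
C(K, j) = -4 + j + 1/(6 + j) (C(K, j) = -4 + (1/(2 + (j - 1*(-4))) + j) = -4 + (1/(2 + (j + 4)) + j) = -4 + (1/(2 + (4 + j)) + j) = -4 + (1/(6 + j) + j) = -4 + (j + 1/(6 + j)) = -4 + j + 1/(6 + j))
C(X(2, 5), (5 - 2) + U)*(-1*(-72)) = ((-23 + ((5 - 2) + 10)**2 + 2*((5 - 2) + 10))/(6 + ((5 - 2) + 10)))*(-1*(-72)) = ((-23 + (3 + 10)**2 + 2*(3 + 10))/(6 + (3 + 10)))*72 = ((-23 + 13**2 + 2*13)/(6 + 13))*72 = ((-23 + 169 + 26)/19)*72 = ((1/19)*172)*72 = (172/19)*72 = 12384/19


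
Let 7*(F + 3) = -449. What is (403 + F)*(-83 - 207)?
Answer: -681790/7 ≈ -97399.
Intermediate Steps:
F = -470/7 (F = -3 + (⅐)*(-449) = -3 - 449/7 = -470/7 ≈ -67.143)
(403 + F)*(-83 - 207) = (403 - 470/7)*(-83 - 207) = (2351/7)*(-290) = -681790/7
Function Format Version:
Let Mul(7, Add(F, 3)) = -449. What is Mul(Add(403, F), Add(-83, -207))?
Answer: Rational(-681790, 7) ≈ -97399.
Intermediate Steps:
F = Rational(-470, 7) (F = Add(-3, Mul(Rational(1, 7), -449)) = Add(-3, Rational(-449, 7)) = Rational(-470, 7) ≈ -67.143)
Mul(Add(403, F), Add(-83, -207)) = Mul(Add(403, Rational(-470, 7)), Add(-83, -207)) = Mul(Rational(2351, 7), -290) = Rational(-681790, 7)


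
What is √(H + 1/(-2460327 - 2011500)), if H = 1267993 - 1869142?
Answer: 2*I*√3005329713937693062/4471827 ≈ 775.34*I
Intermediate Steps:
H = -601149
√(H + 1/(-2460327 - 2011500)) = √(-601149 + 1/(-2460327 - 2011500)) = √(-601149 + 1/(-4471827)) = √(-601149 - 1/4471827) = √(-2688234329224/4471827) = 2*I*√3005329713937693062/4471827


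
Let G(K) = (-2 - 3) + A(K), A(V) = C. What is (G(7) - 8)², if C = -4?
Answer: 289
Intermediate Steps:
A(V) = -4
G(K) = -9 (G(K) = (-2 - 3) - 4 = -5 - 4 = -9)
(G(7) - 8)² = (-9 - 8)² = (-17)² = 289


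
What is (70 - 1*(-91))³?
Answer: 4173281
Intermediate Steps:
(70 - 1*(-91))³ = (70 + 91)³ = 161³ = 4173281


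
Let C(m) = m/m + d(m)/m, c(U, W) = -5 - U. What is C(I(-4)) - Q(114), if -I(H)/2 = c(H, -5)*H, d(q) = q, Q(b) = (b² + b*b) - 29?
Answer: -25961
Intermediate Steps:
Q(b) = -29 + 2*b² (Q(b) = (b² + b²) - 29 = 2*b² - 29 = -29 + 2*b²)
I(H) = -2*H*(-5 - H) (I(H) = -2*(-5 - H)*H = -2*H*(-5 - H))
C(m) = 2 (C(m) = m/m + m/m = 1 + 1 = 2)
C(I(-4)) - Q(114) = 2 - (-29 + 2*114²) = 2 - (-29 + 2*12996) = 2 - (-29 + 25992) = 2 - 1*25963 = 2 - 25963 = -25961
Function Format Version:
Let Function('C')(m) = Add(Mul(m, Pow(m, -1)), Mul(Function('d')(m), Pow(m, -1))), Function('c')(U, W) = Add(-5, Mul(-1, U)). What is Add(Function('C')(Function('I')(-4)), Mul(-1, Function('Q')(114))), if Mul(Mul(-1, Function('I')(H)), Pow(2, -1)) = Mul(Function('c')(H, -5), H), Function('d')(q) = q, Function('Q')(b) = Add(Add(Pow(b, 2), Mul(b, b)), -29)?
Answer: -25961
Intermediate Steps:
Function('Q')(b) = Add(-29, Mul(2, Pow(b, 2))) (Function('Q')(b) = Add(Add(Pow(b, 2), Pow(b, 2)), -29) = Add(Mul(2, Pow(b, 2)), -29) = Add(-29, Mul(2, Pow(b, 2))))
Function('I')(H) = Mul(-2, H, Add(-5, Mul(-1, H))) (Function('I')(H) = Mul(-2, Mul(Add(-5, Mul(-1, H)), H)) = Mul(-2, Mul(H, Add(-5, Mul(-1, H)))) = Mul(-2, H, Add(-5, Mul(-1, H))))
Function('C')(m) = 2 (Function('C')(m) = Add(Mul(m, Pow(m, -1)), Mul(m, Pow(m, -1))) = Add(1, 1) = 2)
Add(Function('C')(Function('I')(-4)), Mul(-1, Function('Q')(114))) = Add(2, Mul(-1, Add(-29, Mul(2, Pow(114, 2))))) = Add(2, Mul(-1, Add(-29, Mul(2, 12996)))) = Add(2, Mul(-1, Add(-29, 25992))) = Add(2, Mul(-1, 25963)) = Add(2, -25963) = -25961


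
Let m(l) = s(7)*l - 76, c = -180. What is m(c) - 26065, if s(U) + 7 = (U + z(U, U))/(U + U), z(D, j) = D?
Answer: -25061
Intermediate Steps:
s(U) = -6 (s(U) = -7 + (U + U)/(U + U) = -7 + (2*U)/((2*U)) = -7 + (2*U)*(1/(2*U)) = -7 + 1 = -6)
m(l) = -76 - 6*l (m(l) = -6*l - 76 = -76 - 6*l)
m(c) - 26065 = (-76 - 6*(-180)) - 26065 = (-76 + 1080) - 26065 = 1004 - 26065 = -25061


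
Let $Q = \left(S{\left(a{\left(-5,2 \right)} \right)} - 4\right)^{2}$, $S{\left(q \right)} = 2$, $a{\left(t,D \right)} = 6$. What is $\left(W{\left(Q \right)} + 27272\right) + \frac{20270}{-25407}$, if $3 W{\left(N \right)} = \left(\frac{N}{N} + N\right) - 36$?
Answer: $\frac{692616895}{25407} \approx 27261.0$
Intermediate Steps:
$Q = 4$ ($Q = \left(2 - 4\right)^{2} = \left(-2\right)^{2} = 4$)
$W{\left(N \right)} = - \frac{35}{3} + \frac{N}{3}$ ($W{\left(N \right)} = \frac{\left(\frac{N}{N} + N\right) - 36}{3} = \frac{\left(1 + N\right) - 36}{3} = \frac{-35 + N}{3} = - \frac{35}{3} + \frac{N}{3}$)
$\left(W{\left(Q \right)} + 27272\right) + \frac{20270}{-25407} = \left(\left(- \frac{35}{3} + \frac{1}{3} \cdot 4\right) + 27272\right) + \frac{20270}{-25407} = \left(\left(- \frac{35}{3} + \frac{4}{3}\right) + 27272\right) + 20270 \left(- \frac{1}{25407}\right) = \left(- \frac{31}{3} + 27272\right) - \frac{20270}{25407} = \frac{81785}{3} - \frac{20270}{25407} = \frac{692616895}{25407}$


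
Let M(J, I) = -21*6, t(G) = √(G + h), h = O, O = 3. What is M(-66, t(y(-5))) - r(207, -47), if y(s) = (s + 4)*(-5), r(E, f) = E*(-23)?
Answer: 4635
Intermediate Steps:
r(E, f) = -23*E
h = 3
y(s) = -20 - 5*s (y(s) = (4 + s)*(-5) = -20 - 5*s)
t(G) = √(3 + G) (t(G) = √(G + 3) = √(3 + G))
M(J, I) = -126
M(-66, t(y(-5))) - r(207, -47) = -126 - (-23)*207 = -126 - 1*(-4761) = -126 + 4761 = 4635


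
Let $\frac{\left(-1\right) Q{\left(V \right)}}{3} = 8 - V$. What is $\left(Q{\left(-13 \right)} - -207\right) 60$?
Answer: $8640$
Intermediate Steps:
$Q{\left(V \right)} = -24 + 3 V$ ($Q{\left(V \right)} = - 3 \left(8 - V\right) = -24 + 3 V$)
$\left(Q{\left(-13 \right)} - -207\right) 60 = \left(\left(-24 + 3 \left(-13\right)\right) - -207\right) 60 = \left(\left(-24 - 39\right) + 207\right) 60 = \left(-63 + 207\right) 60 = 144 \cdot 60 = 8640$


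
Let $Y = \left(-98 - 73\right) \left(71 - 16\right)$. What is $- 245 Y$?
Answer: $2304225$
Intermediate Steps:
$Y = -9405$ ($Y = \left(-171\right) 55 = -9405$)
$- 245 Y = \left(-245\right) \left(-9405\right) = 2304225$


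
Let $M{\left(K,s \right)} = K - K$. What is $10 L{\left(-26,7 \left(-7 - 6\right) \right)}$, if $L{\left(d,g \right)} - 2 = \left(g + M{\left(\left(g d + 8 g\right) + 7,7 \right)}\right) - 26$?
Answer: $-1150$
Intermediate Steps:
$M{\left(K,s \right)} = 0$
$L{\left(d,g \right)} = -24 + g$ ($L{\left(d,g \right)} = 2 + \left(\left(g + 0\right) - 26\right) = 2 + \left(g - 26\right) = 2 + \left(-26 + g\right) = -24 + g$)
$10 L{\left(-26,7 \left(-7 - 6\right) \right)} = 10 \left(-24 + 7 \left(-7 - 6\right)\right) = 10 \left(-24 + 7 \left(-13\right)\right) = 10 \left(-24 - 91\right) = 10 \left(-115\right) = -1150$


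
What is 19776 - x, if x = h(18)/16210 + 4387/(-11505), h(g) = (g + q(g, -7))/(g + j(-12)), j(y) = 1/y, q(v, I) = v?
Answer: 79296664961489/4009665075 ≈ 19776.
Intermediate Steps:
h(g) = 2*g/(-1/12 + g) (h(g) = (g + g)/(g + 1/(-12)) = (2*g)/(g - 1/12) = (2*g)/(-1/12 + g) = 2*g/(-1/12 + g))
x = -1528438289/4009665075 (x = (24*18/(-1 + 12*18))/16210 + 4387/(-11505) = (24*18/(-1 + 216))*(1/16210) + 4387*(-1/11505) = (24*18/215)*(1/16210) - 4387/11505 = (24*18*(1/215))*(1/16210) - 4387/11505 = (432/215)*(1/16210) - 4387/11505 = 216/1742575 - 4387/11505 = -1528438289/4009665075 ≈ -0.38119)
19776 - x = 19776 - 1*(-1528438289/4009665075) = 19776 + 1528438289/4009665075 = 79296664961489/4009665075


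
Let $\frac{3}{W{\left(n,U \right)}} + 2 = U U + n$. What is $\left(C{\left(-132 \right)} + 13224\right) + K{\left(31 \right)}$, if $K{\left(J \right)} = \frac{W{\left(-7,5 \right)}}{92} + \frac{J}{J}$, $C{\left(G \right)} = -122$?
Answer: $\frac{19287619}{1472} \approx 13103.0$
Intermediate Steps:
$W{\left(n,U \right)} = \frac{3}{-2 + n + U^{2}}$ ($W{\left(n,U \right)} = \frac{3}{-2 + \left(U U + n\right)} = \frac{3}{-2 + \left(U^{2} + n\right)} = \frac{3}{-2 + \left(n + U^{2}\right)} = \frac{3}{-2 + n + U^{2}}$)
$K{\left(J \right)} = \frac{1475}{1472}$ ($K{\left(J \right)} = \frac{3 \frac{1}{-2 - 7 + 5^{2}}}{92} + \frac{J}{J} = \frac{3}{-2 - 7 + 25} \cdot \frac{1}{92} + 1 = \frac{3}{16} \cdot \frac{1}{92} + 1 = \frac{3}{1472} + 1 = \frac{1475}{1472}$)
$\left(C{\left(-132 \right)} + 13224\right) + K{\left(31 \right)} = \left(-122 + 13224\right) + \frac{1475}{1472} = 13102 + \frac{1475}{1472} = \frac{19287619}{1472}$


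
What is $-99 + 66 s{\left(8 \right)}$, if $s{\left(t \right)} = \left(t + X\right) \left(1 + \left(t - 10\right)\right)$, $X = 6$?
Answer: $-1023$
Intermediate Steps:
$s{\left(t \right)} = \left(-9 + t\right) \left(6 + t\right)$ ($s{\left(t \right)} = \left(t + 6\right) \left(1 + \left(t - 10\right)\right) = \left(6 + t\right) \left(1 + \left(t - 10\right)\right) = \left(6 + t\right) \left(1 + \left(-10 + t\right)\right) = \left(6 + t\right) \left(-9 + t\right) = \left(-9 + t\right) \left(6 + t\right)$)
$-99 + 66 s{\left(8 \right)} = -99 + 66 \left(-54 + 8^{2} - 24\right) = -99 + 66 \left(-54 + 64 - 24\right) = -99 + 66 \left(-14\right) = -99 - 924 = -1023$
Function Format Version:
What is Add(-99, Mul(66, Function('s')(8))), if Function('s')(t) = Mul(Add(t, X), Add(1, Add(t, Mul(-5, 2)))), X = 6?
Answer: -1023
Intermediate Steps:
Function('s')(t) = Mul(Add(-9, t), Add(6, t)) (Function('s')(t) = Mul(Add(t, 6), Add(1, Add(t, Mul(-5, 2)))) = Mul(Add(6, t), Add(1, Add(t, -10))) = Mul(Add(6, t), Add(1, Add(-10, t))) = Mul(Add(6, t), Add(-9, t)) = Mul(Add(-9, t), Add(6, t)))
Add(-99, Mul(66, Function('s')(8))) = Add(-99, Mul(66, Add(-54, Pow(8, 2), Mul(-3, 8)))) = Add(-99, Mul(66, Add(-54, 64, -24))) = Add(-99, Mul(66, -14)) = Add(-99, -924) = -1023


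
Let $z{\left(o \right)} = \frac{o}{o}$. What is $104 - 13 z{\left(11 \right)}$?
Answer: $91$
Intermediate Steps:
$z{\left(o \right)} = 1$
$104 - 13 z{\left(11 \right)} = 104 - 13 = 91$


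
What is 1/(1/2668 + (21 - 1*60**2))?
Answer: -2668/9548771 ≈ -0.00027941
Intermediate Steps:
1/(1/2668 + (21 - 1*60**2)) = 1/(1/2668 + (21 - 1*3600)) = 1/(1/2668 + (21 - 3600)) = 1/(1/2668 - 3579) = 1/(-9548771/2668) = -2668/9548771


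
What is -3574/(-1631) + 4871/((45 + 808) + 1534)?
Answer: 2353677/556171 ≈ 4.2319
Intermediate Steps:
-3574/(-1631) + 4871/((45 + 808) + 1534) = -3574*(-1/1631) + 4871/(853 + 1534) = 3574/1631 + 4871/2387 = 2353677/556171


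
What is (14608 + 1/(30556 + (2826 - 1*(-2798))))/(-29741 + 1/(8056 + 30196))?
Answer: -5054212288283/10290068951895 ≈ -0.49117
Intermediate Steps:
(14608 + 1/(30556 + (2826 - 1*(-2798))))/(-29741 + 1/(8056 + 30196)) = (14608 + 1/(30556 + (2826 + 2798)))/(-29741 + 1/38252) = (14608 + 1/(30556 + 5624))/(-29741 + 1/38252) = (14608 + 1/36180)/(-1137652731/38252) = (14608 + 1/36180)*(-38252/1137652731) = (528517441/36180)*(-38252/1137652731) = -5054212288283/10290068951895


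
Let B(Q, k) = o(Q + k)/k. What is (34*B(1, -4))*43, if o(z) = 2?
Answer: -731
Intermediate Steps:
B(Q, k) = 2/k
(34*B(1, -4))*43 = (34*(2/(-4)))*43 = (34*(2*(-¼)))*43 = (34*(-½))*43 = -17*43 = -731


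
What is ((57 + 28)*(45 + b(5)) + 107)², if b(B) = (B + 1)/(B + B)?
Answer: 15864289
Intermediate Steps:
b(B) = (1 + B)/(2*B) (b(B) = (1 + B)/((2*B)) = (1 + B)*(1/(2*B)) = (1 + B)/(2*B))
((57 + 28)*(45 + b(5)) + 107)² = ((57 + 28)*(45 + (½)*(1 + 5)/5) + 107)² = (85*(45 + (½)*(⅕)*6) + 107)² = (85*(45 + ⅗) + 107)² = (85*(228/5) + 107)² = (3876 + 107)² = 3983² = 15864289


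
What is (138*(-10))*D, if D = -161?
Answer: 222180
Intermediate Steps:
(138*(-10))*D = (138*(-10))*(-161) = -1380*(-161) = 222180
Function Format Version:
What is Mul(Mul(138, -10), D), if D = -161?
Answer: 222180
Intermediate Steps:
Mul(Mul(138, -10), D) = Mul(Mul(138, -10), -161) = Mul(-1380, -161) = 222180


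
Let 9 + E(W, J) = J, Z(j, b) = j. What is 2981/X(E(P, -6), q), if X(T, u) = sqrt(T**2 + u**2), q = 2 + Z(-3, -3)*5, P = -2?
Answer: 2981*sqrt(394)/394 ≈ 150.18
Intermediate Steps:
E(W, J) = -9 + J
q = -13 (q = 2 - 3*5 = 2 - 15 = -13)
2981/X(E(P, -6), q) = 2981/(sqrt((-9 - 6)**2 + (-13)**2)) = 2981/(sqrt((-15)**2 + 169)) = 2981/(sqrt(225 + 169)) = 2981/(sqrt(394)) = 2981*(sqrt(394)/394) = 2981*sqrt(394)/394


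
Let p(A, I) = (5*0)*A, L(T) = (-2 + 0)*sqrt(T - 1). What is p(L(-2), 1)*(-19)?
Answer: 0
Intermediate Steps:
L(T) = -2*sqrt(-1 + T)
p(A, I) = 0 (p(A, I) = 0*A = 0)
p(L(-2), 1)*(-19) = 0*(-19) = 0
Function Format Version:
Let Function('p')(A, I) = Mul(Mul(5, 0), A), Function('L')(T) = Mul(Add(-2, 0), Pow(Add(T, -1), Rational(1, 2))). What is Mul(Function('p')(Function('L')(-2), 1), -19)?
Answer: 0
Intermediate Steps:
Function('L')(T) = Mul(-2, Pow(Add(-1, T), Rational(1, 2)))
Function('p')(A, I) = 0 (Function('p')(A, I) = Mul(0, A) = 0)
Mul(Function('p')(Function('L')(-2), 1), -19) = Mul(0, -19) = 0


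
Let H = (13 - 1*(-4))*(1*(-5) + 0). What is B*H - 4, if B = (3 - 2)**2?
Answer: -89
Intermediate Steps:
B = 1 (B = 1**2 = 1)
H = -85 (H = (13 + 4)*(-5 + 0) = 17*(-5) = -85)
B*H - 4 = 1*(-85) - 4 = -85 - 4 = -89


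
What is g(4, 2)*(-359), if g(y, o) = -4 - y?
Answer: 2872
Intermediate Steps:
g(4, 2)*(-359) = (-4 - 1*4)*(-359) = (-4 - 4)*(-359) = -8*(-359) = 2872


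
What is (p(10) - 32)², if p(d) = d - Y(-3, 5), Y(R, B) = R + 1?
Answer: 400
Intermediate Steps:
Y(R, B) = 1 + R
p(d) = 2 + d (p(d) = d - (1 - 3) = d - 1*(-2) = d + 2 = 2 + d)
(p(10) - 32)² = ((2 + 10) - 32)² = (12 - 32)² = (-20)² = 400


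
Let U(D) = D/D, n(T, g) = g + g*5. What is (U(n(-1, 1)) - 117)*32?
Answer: -3712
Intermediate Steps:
n(T, g) = 6*g (n(T, g) = g + 5*g = 6*g)
U(D) = 1
(U(n(-1, 1)) - 117)*32 = (1 - 117)*32 = -116*32 = -3712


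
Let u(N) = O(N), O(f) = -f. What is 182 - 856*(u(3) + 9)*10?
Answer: -51178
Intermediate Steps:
u(N) = -N
182 - 856*(u(3) + 9)*10 = 182 - 856*(-1*3 + 9)*10 = 182 - 856*(-3 + 9)*10 = 182 - 5136*10 = 182 - 856*60 = 182 - 51360 = -51178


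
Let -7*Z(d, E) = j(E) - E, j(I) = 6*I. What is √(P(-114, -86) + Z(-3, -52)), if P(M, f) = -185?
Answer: 3*I*√805/7 ≈ 12.16*I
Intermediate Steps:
Z(d, E) = -5*E/7 (Z(d, E) = -(6*E - E)/7 = -5*E/7)
√(P(-114, -86) + Z(-3, -52)) = √(-185 - 5/7*(-52)) = √(-185 + 260/7) = √(-1035/7) = 3*I*√805/7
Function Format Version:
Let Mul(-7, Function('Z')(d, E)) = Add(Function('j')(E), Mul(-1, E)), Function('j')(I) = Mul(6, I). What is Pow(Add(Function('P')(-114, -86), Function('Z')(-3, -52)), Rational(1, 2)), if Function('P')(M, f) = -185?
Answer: Mul(Rational(3, 7), I, Pow(805, Rational(1, 2))) ≈ Mul(12.160, I)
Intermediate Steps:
Function('Z')(d, E) = Mul(Rational(-5, 7), E) (Function('Z')(d, E) = Mul(Rational(-1, 7), Add(Mul(6, E), Mul(-1, E))) = Mul(Rational(-1, 7), Mul(5, E)) = Mul(Rational(-5, 7), E))
Pow(Add(Function('P')(-114, -86), Function('Z')(-3, -52)), Rational(1, 2)) = Pow(Add(-185, Mul(Rational(-5, 7), -52)), Rational(1, 2)) = Pow(Add(-185, Rational(260, 7)), Rational(1, 2)) = Pow(Rational(-1035, 7), Rational(1, 2)) = Mul(Rational(3, 7), I, Pow(805, Rational(1, 2)))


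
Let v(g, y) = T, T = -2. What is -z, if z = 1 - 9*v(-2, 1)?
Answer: -19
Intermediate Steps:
v(g, y) = -2
z = 19 (z = 1 - 9*(-2) = 1 + 18 = 19)
-z = -1*19 = -19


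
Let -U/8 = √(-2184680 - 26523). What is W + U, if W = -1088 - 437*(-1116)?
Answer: 486604 - 8*I*√2211203 ≈ 4.866e+5 - 11896.0*I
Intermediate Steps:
W = 486604 (W = -1088 + 487692 = 486604)
U = -8*I*√2211203 (U = -8*√(-2184680 - 26523) = -8*I*√2211203 ≈ -11896.0*I)
W + U = 486604 - 8*I*√2211203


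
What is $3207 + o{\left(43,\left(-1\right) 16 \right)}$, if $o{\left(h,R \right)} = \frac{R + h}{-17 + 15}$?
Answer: $\frac{6387}{2} \approx 3193.5$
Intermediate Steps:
$o{\left(h,R \right)} = - \frac{R}{2} - \frac{h}{2}$ ($o{\left(h,R \right)} = \frac{R + h}{-2} = \left(R + h\right) \left(- \frac{1}{2}\right) = - \frac{R}{2} - \frac{h}{2}$)
$3207 + o{\left(43,\left(-1\right) 16 \right)} = 3207 - \left(\frac{43}{2} + \frac{\left(-1\right) 16}{2}\right) = 3207 - \frac{27}{2} = \frac{6387}{2}$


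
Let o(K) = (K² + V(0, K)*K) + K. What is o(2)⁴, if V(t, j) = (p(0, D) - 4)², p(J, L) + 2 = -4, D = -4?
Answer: 1800814096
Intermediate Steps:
p(J, L) = -6 (p(J, L) = -2 - 4 = -6)
V(t, j) = 100 (V(t, j) = (-6 - 4)² = (-10)² = 100)
o(K) = K² + 101*K (o(K) = (K² + 100*K) + K = K² + 101*K)
o(2)⁴ = (2*(101 + 2))⁴ = (2*103)⁴ = 206⁴ = 1800814096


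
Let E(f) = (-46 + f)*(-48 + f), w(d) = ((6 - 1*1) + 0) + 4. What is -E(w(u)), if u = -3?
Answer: -1443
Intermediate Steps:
w(d) = 9 (w(d) = ((6 - 1) + 0) + 4 = (5 + 0) + 4 = 5 + 4 = 9)
E(f) = (-48 + f)*(-46 + f)
-E(w(u)) = -(2208 + 9² - 94*9) = -(2208 + 81 - 846) = -1*1443 = -1443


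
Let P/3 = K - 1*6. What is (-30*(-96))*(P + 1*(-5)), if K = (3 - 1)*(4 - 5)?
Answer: -83520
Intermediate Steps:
K = -2 (K = 2*(-1) = -2)
P = -24 (P = 3*(-2 - 1*6) = 3*(-2 - 6) = 3*(-8) = -24)
(-30*(-96))*(P + 1*(-5)) = (-30*(-96))*(-24 + 1*(-5)) = 2880*(-24 - 5) = 2880*(-29) = -83520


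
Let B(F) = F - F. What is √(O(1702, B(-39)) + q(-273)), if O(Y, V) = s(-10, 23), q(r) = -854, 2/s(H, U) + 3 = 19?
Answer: 3*I*√1518/4 ≈ 29.221*I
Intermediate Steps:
s(H, U) = ⅛ (s(H, U) = 2/(-3 + 19) = 2/16 = 2*(1/16) = ⅛)
B(F) = 0
O(Y, V) = ⅛
√(O(1702, B(-39)) + q(-273)) = √(⅛ - 854) = √(-6831/8) = 3*I*√1518/4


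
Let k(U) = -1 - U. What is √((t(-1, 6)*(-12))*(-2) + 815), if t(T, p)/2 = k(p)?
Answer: √479 ≈ 21.886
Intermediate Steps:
t(T, p) = -2 - 2*p (t(T, p) = 2*(-1 - p) = -2 - 2*p)
√((t(-1, 6)*(-12))*(-2) + 815) = √(((-2 - 2*6)*(-12))*(-2) + 815) = √(((-2 - 12)*(-12))*(-2) + 815) = √(-14*(-12)*(-2) + 815) = √(168*(-2) + 815) = √(-336 + 815) = √479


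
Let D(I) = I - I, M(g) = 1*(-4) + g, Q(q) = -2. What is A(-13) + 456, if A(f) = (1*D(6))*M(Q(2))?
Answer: 456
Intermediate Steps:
M(g) = -4 + g
D(I) = 0
A(f) = 0 (A(f) = (1*0)*(-4 - 2) = 0*(-6) = 0)
A(-13) + 456 = 0 + 456 = 456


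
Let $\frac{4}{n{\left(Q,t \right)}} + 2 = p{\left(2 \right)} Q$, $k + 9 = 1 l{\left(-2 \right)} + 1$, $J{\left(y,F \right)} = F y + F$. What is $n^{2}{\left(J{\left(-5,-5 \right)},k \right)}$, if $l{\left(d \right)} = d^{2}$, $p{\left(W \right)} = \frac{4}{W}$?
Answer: $\frac{4}{361} \approx 0.01108$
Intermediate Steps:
$J{\left(y,F \right)} = F + F y$
$k = -4$ ($k = -9 + \left(1 \left(-2\right)^{2} + 1\right) = -9 + \left(1 \cdot 4 + 1\right) = -9 + \left(4 + 1\right) = -9 + 5 = -4$)
$n{\left(Q,t \right)} = \frac{4}{-2 + 2 Q}$ ($n{\left(Q,t \right)} = \frac{4}{-2 + \frac{4}{2} Q} = \frac{4}{-2 + 4 \cdot \frac{1}{2} Q} = \frac{4}{-2 + 2 Q}$)
$n^{2}{\left(J{\left(-5,-5 \right)},k \right)} = \left(\frac{2}{-1 - 5 \left(1 - 5\right)}\right)^{2} = \left(\frac{2}{-1 - -20}\right)^{2} = \left(\frac{2}{-1 + 20}\right)^{2} = \left(\frac{2}{19}\right)^{2} = \frac{4}{361}$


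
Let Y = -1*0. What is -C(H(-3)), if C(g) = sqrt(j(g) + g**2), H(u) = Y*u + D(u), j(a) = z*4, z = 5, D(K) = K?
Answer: -sqrt(29) ≈ -5.3852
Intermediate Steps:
Y = 0
j(a) = 20 (j(a) = 5*4 = 20)
H(u) = u (H(u) = 0*u + u = 0 + u = u)
C(g) = sqrt(20 + g**2)
-C(H(-3)) = -sqrt(20 + (-3)**2) = -sqrt(20 + 9) = -sqrt(29)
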